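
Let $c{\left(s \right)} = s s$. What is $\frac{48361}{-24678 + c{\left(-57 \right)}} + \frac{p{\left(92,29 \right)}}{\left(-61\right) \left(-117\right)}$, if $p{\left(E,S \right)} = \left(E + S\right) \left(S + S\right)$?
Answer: $- \frac{21640415}{16993197} \approx -1.2735$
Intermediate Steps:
$c{\left(s \right)} = s^{2}$
$p{\left(E,S \right)} = 2 S \left(E + S\right)$ ($p{\left(E,S \right)} = \left(E + S\right) 2 S = 2 S \left(E + S\right)$)
$\frac{48361}{-24678 + c{\left(-57 \right)}} + \frac{p{\left(92,29 \right)}}{\left(-61\right) \left(-117\right)} = \frac{48361}{-24678 + \left(-57\right)^{2}} + \frac{2 \cdot 29 \left(92 + 29\right)}{\left(-61\right) \left(-117\right)} = \frac{48361}{-24678 + 3249} + \frac{2 \cdot 29 \cdot 121}{7137} = \frac{48361}{-21429} + 7018 \cdot \frac{1}{7137} = 48361 \left(- \frac{1}{21429}\right) + \frac{7018}{7137} = - \frac{48361}{21429} + \frac{7018}{7137} = - \frac{21640415}{16993197}$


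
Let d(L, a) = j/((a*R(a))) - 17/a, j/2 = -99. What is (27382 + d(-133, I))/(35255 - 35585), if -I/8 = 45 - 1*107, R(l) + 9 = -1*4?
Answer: -176559113/2127840 ≈ -82.976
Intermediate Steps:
R(l) = -13 (R(l) = -9 - 1*4 = -9 - 4 = -13)
j = -198 (j = 2*(-99) = -198)
I = 496 (I = -8*(45 - 1*107) = -8*(45 - 107) = -8*(-62) = 496)
d(L, a) = -23/(13*a) (d(L, a) = -198*(-1/(13*a)) - 17/a = -(-198)/(13*a) - 17/a = 198/(13*a) - 17/a = -23/(13*a))
(27382 + d(-133, I))/(35255 - 35585) = (27382 - 23/13/496)/(35255 - 35585) = (27382 - 23/13*1/496)/(-330) = (27382 - 23/6448)*(-1/330) = (176559113/6448)*(-1/330) = -176559113/2127840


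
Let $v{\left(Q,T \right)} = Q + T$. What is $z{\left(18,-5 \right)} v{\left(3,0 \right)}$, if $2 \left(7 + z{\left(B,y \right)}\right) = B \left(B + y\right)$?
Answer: $330$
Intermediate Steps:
$z{\left(B,y \right)} = -7 + \frac{B \left(B + y\right)}{2}$
$z{\left(18,-5 \right)} v{\left(3,0 \right)} = \left(-7 + \frac{18^{2}}{2} + \frac{1}{2} \cdot 18 \left(-5\right)\right) \left(3 + 0\right) = \left(-7 + \frac{1}{2} \cdot 324 - 45\right) 3 = \left(-7 + 162 - 45\right) 3 = 110 \cdot 3 = 330$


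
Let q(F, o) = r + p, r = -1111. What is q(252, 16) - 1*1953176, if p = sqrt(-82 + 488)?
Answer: -1954287 + sqrt(406) ≈ -1.9543e+6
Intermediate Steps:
p = sqrt(406) ≈ 20.149
q(F, o) = -1111 + sqrt(406)
q(252, 16) - 1*1953176 = (-1111 + sqrt(406)) - 1*1953176 = (-1111 + sqrt(406)) - 1953176 = -1954287 + sqrt(406)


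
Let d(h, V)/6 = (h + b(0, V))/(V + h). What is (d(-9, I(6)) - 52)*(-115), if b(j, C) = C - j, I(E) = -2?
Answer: 5290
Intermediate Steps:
d(h, V) = 6 (d(h, V) = 6*((h + (V - 1*0))/(V + h)) = 6*((h + (V + 0))/(V + h)) = 6*((h + V)/(V + h)) = 6*((V + h)/(V + h)) = 6*1 = 6)
(d(-9, I(6)) - 52)*(-115) = (6 - 52)*(-115) = -46*(-115) = 5290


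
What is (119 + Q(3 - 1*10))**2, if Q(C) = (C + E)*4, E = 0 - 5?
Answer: 5041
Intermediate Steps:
E = -5
Q(C) = -20 + 4*C (Q(C) = (C - 5)*4 = (-5 + C)*4 = -20 + 4*C)
(119 + Q(3 - 1*10))**2 = (119 + (-20 + 4*(3 - 1*10)))**2 = (119 + (-20 + 4*(3 - 10)))**2 = (119 + (-20 + 4*(-7)))**2 = (119 + (-20 - 28))**2 = (119 - 48)**2 = 71**2 = 5041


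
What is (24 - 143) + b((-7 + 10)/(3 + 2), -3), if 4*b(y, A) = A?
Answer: -479/4 ≈ -119.75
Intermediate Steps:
b(y, A) = A/4
(24 - 143) + b((-7 + 10)/(3 + 2), -3) = (24 - 143) + (1/4)*(-3) = -119 - 3/4 = -479/4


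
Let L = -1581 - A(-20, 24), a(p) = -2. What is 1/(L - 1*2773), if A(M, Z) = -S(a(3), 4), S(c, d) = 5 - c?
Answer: -1/4347 ≈ -0.00023004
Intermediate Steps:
A(M, Z) = -7 (A(M, Z) = -(5 - 1*(-2)) = -(5 + 2) = -1*7 = -7)
L = -1574 (L = -1581 - 1*(-7) = -1581 + 7 = -1574)
1/(L - 1*2773) = 1/(-1574 - 1*2773) = 1/(-1574 - 2773) = 1/(-4347) = -1/4347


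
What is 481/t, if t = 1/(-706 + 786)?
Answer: 38480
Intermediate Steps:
t = 1/80 ≈ 0.012500
481/t = 481/(1/80) = 481*80 = 38480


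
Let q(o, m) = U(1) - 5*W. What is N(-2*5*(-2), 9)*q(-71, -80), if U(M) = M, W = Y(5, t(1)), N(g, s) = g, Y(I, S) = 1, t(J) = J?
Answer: -80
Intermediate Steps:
W = 1
q(o, m) = -4 (q(o, m) = 1 - 5*1 = 1 - 5 = -4)
N(-2*5*(-2), 9)*q(-71, -80) = (-2*5*(-2))*(-4) = -10*(-2)*(-4) = 20*(-4) = -80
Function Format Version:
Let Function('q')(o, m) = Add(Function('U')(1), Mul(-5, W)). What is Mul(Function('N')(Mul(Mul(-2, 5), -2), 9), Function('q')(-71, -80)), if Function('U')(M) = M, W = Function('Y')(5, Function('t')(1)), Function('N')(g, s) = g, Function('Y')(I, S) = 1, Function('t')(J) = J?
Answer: -80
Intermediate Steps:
W = 1
Function('q')(o, m) = -4 (Function('q')(o, m) = Add(1, Mul(-5, 1)) = Add(1, -5) = -4)
Mul(Function('N')(Mul(Mul(-2, 5), -2), 9), Function('q')(-71, -80)) = Mul(Mul(Mul(-2, 5), -2), -4) = Mul(Mul(-10, -2), -4) = Mul(20, -4) = -80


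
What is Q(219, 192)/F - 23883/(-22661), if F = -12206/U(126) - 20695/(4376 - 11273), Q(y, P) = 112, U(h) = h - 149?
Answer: 2424563652453/1918497640987 ≈ 1.2638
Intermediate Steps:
U(h) = -149 + h
F = 84660767/158631 (F = -12206/(-149 + 126) - 20695/(4376 - 11273) = -12206/(-23) - 20695/(-6897) = -12206*(-1/23) - 20695*(-1/6897) = 12206/23 + 20695/6897 = 84660767/158631 ≈ 533.70)
Q(219, 192)/F - 23883/(-22661) = 112/(84660767/158631) - 23883/(-22661) = 112*(158631/84660767) - 23883*(-1/22661) = 17766672/84660767 + 23883/22661 = 2424563652453/1918497640987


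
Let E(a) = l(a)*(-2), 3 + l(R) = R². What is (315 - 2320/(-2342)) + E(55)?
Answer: -6707499/1171 ≈ -5728.0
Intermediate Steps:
l(R) = -3 + R²
E(a) = 6 - 2*a² (E(a) = (-3 + a²)*(-2) = 6 - 2*a²)
(315 - 2320/(-2342)) + E(55) = (315 - 2320/(-2342)) + (6 - 2*55²) = (315 - 2320*(-1/2342)) + (6 - 2*3025) = (315 + 1160/1171) + (6 - 6050) = 370025/1171 - 6044 = -6707499/1171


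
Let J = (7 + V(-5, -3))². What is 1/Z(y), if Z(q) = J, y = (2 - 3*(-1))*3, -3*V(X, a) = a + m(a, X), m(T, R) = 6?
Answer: 1/36 ≈ 0.027778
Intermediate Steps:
V(X, a) = -2 - a/3 (V(X, a) = -(a + 6)/3 = -(6 + a)/3 = -2 - a/3)
J = 36 (J = (7 + (-2 - ⅓*(-3)))² = (7 + (-2 + 1))² = (7 - 1)² = 6² = 36)
y = 15 (y = (2 + 3)*3 = 5*3 = 15)
Z(q) = 36
1/Z(y) = 1/36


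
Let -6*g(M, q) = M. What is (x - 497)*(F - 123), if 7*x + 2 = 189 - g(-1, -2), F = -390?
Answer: 3377763/14 ≈ 2.4127e+5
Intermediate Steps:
g(M, q) = -M/6
x = 1121/42 (x = -2/7 + (189 - (-1)*(-1)/6)/7 = -2/7 + (189 - 1*1/6)/7 = -2/7 + (189 - 1/6)/7 = -2/7 + (1/7)*(1133/6) = -2/7 + 1133/42 = 1121/42 ≈ 26.690)
(x - 497)*(F - 123) = (1121/42 - 497)*(-390 - 123) = -19753/42*(-513) = 3377763/14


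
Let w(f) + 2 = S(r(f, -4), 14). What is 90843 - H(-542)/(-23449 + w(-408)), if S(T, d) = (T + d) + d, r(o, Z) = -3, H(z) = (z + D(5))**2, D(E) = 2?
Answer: 1064189859/11713 ≈ 90856.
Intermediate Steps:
H(z) = (2 + z)**2 (H(z) = (z + 2)**2 = (2 + z)**2)
S(T, d) = T + 2*d
w(f) = 23 (w(f) = -2 + (-3 + 2*14) = -2 + (-3 + 28) = -2 + 25 = 23)
90843 - H(-542)/(-23449 + w(-408)) = 90843 - (2 - 542)**2/(-23449 + 23) = 90843 - (-540)**2/(-23426) = 90843 - 291600*(-1)/23426 = 90843 - 1*(-145800/11713) = 90843 + 145800/11713 = 1064189859/11713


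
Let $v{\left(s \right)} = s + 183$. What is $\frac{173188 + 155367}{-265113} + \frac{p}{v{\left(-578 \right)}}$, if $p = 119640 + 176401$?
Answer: $- \frac{78614096858}{104719635} \approx -750.71$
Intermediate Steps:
$v{\left(s \right)} = 183 + s$
$p = 296041$
$\frac{173188 + 155367}{-265113} + \frac{p}{v{\left(-578 \right)}} = \frac{173188 + 155367}{-265113} + \frac{296041}{183 - 578} = 328555 \left(- \frac{1}{265113}\right) + \frac{296041}{-395} = - \frac{328555}{265113} + 296041 \left(- \frac{1}{395}\right) = - \frac{328555}{265113} - \frac{296041}{395} = - \frac{78614096858}{104719635}$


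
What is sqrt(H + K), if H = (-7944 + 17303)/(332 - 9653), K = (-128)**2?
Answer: sqrt(1423371740505)/9321 ≈ 128.00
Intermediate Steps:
K = 16384
H = -9359/9321 (H = 9359/(-9321) = 9359*(-1/9321) = -9359/9321 ≈ -1.0041)
sqrt(H + K) = sqrt(-9359/9321 + 16384) = sqrt(152705905/9321) = sqrt(1423371740505)/9321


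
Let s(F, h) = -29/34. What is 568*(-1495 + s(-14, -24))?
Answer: -14443956/17 ≈ -8.4964e+5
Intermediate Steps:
s(F, h) = -29/34 (s(F, h) = -29*1/34 = -29/34)
568*(-1495 + s(-14, -24)) = 568*(-1495 - 29/34) = 568*(-50859/34) = -14443956/17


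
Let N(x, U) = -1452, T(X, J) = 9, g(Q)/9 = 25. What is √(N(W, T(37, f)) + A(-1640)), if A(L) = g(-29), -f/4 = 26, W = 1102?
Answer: I*√1227 ≈ 35.029*I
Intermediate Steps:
f = -104 (f = -4*26 = -104)
g(Q) = 225 (g(Q) = 9*25 = 225)
A(L) = 225
√(N(W, T(37, f)) + A(-1640)) = √(-1452 + 225) = √(-1227) = I*√1227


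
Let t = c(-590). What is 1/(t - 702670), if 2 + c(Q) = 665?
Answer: -1/702007 ≈ -1.4245e-6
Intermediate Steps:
c(Q) = 663 (c(Q) = -2 + 665 = 663)
t = 663
1/(t - 702670) = 1/(663 - 702670) = 1/(-702007) = -1/702007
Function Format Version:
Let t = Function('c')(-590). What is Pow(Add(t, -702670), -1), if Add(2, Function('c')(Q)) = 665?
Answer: Rational(-1, 702007) ≈ -1.4245e-6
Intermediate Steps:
Function('c')(Q) = 663 (Function('c')(Q) = Add(-2, 665) = 663)
t = 663
Pow(Add(t, -702670), -1) = Pow(Add(663, -702670), -1) = Pow(-702007, -1) = Rational(-1, 702007)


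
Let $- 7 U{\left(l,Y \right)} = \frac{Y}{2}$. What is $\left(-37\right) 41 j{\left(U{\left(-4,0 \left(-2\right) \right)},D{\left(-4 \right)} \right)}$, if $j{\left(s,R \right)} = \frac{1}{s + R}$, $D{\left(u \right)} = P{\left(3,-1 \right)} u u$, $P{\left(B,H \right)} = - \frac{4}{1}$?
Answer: $\frac{1517}{64} \approx 23.703$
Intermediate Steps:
$U{\left(l,Y \right)} = - \frac{Y}{14}$ ($U{\left(l,Y \right)} = - \frac{Y \frac{1}{2}}{7} = - \frac{\frac{1}{2} Y}{7} = - \frac{Y}{14}$)
$P{\left(B,H \right)} = -4$ ($P{\left(B,H \right)} = \left(-4\right) 1 = -4$)
$D{\left(u \right)} = - 4 u^{2}$ ($D{\left(u \right)} = - 4 u u = - 4 u^{2}$)
$j{\left(s,R \right)} = \frac{1}{R + s}$
$\left(-37\right) 41 j{\left(U{\left(-4,0 \left(-2\right) \right)},D{\left(-4 \right)} \right)} = \frac{\left(-37\right) 41}{- 4 \left(-4\right)^{2} - \frac{0 \left(-2\right)}{14}} = - \frac{1517}{\left(-4\right) 16 - 0} = - \frac{1517}{-64 + 0} = - \frac{1517}{-64} = \left(-1517\right) \left(- \frac{1}{64}\right) = \frac{1517}{64}$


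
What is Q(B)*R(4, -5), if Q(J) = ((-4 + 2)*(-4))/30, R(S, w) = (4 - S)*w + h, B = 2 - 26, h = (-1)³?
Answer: -4/15 ≈ -0.26667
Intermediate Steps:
h = -1
B = -24
R(S, w) = -1 + w*(4 - S) (R(S, w) = (4 - S)*w - 1 = w*(4 - S) - 1 = -1 + w*(4 - S))
Q(J) = 4/15 (Q(J) = -2*(-4)*(1/30) = 8*(1/30) = 4/15)
Q(B)*R(4, -5) = 4*(-1 + 4*(-5) - 1*4*(-5))/15 = 4*(-1 - 20 + 20)/15 = (4/15)*(-1) = -4/15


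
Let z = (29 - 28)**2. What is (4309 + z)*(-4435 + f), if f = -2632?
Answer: -30458770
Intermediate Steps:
z = 1 (z = 1**2 = 1)
(4309 + z)*(-4435 + f) = (4309 + 1)*(-4435 - 2632) = 4310*(-7067) = -30458770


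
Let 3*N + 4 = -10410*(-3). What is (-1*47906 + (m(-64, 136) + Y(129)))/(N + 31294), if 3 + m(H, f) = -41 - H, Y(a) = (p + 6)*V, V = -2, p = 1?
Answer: -35925/31277 ≈ -1.1486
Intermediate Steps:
N = 31226/3 (N = -4/3 + (-10410*(-3))/3 = -4/3 + (1/3)*31230 = -4/3 + 10410 = 31226/3 ≈ 10409.)
Y(a) = -14 (Y(a) = (1 + 6)*(-2) = 7*(-2) = -14)
m(H, f) = -44 - H (m(H, f) = -3 + (-41 - H) = -44 - H)
(-1*47906 + (m(-64, 136) + Y(129)))/(N + 31294) = (-1*47906 + ((-44 - 1*(-64)) - 14))/(31226/3 + 31294) = (-47906 + ((-44 + 64) - 14))/(125108/3) = (-47906 + (20 - 14))*(3/125108) = (-47906 + 6)*(3/125108) = -47900*3/125108 = -35925/31277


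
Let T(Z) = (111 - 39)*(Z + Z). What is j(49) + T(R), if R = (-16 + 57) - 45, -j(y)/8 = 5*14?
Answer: -1136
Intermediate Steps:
j(y) = -560 (j(y) = -40*14 = -8*70 = -560)
R = -4 (R = 41 - 45 = -4)
T(Z) = 144*Z (T(Z) = 72*(2*Z) = 144*Z)
j(49) + T(R) = -560 + 144*(-4) = -560 - 576 = -1136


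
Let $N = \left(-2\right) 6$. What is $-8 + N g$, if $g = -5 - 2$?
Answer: $76$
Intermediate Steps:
$N = -12$
$g = -7$
$-8 + N g = -8 - -84 = -8 + 84 = 76$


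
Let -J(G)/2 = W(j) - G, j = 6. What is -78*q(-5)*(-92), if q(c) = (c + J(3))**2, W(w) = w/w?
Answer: 7176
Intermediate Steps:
W(w) = 1
J(G) = -2 + 2*G (J(G) = -2*(1 - G) = -2 + 2*G)
q(c) = (4 + c)**2 (q(c) = (c + (-2 + 2*3))**2 = (c + (-2 + 6))**2 = (c + 4)**2 = (4 + c)**2)
-78*q(-5)*(-92) = -78*(4 - 5)**2*(-92) = -78*(-1)**2*(-92) = -78*1*(-92) = -78*(-92) = 7176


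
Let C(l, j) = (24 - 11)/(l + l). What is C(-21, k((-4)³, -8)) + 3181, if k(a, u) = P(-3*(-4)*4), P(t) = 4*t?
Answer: 133589/42 ≈ 3180.7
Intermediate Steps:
k(a, u) = 192 (k(a, u) = 4*(-3*(-4)*4) = 4*(12*4) = 4*48 = 192)
C(l, j) = 13/(2*l) (C(l, j) = 13/((2*l)) = 13*(1/(2*l)) = 13/(2*l))
C(-21, k((-4)³, -8)) + 3181 = (13/2)/(-21) + 3181 = (13/2)*(-1/21) + 3181 = -13/42 + 3181 = 133589/42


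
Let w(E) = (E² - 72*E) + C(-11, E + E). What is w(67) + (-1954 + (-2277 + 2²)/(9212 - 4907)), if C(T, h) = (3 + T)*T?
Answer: -9477578/4305 ≈ -2201.5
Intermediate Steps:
C(T, h) = T*(3 + T)
w(E) = 88 + E² - 72*E (w(E) = (E² - 72*E) - 11*(3 - 11) = (E² - 72*E) - 11*(-8) = (E² - 72*E) + 88 = 88 + E² - 72*E)
w(67) + (-1954 + (-2277 + 2²)/(9212 - 4907)) = (88 + 67² - 72*67) + (-1954 + (-2277 + 2²)/(9212 - 4907)) = (88 + 4489 - 4824) + (-1954 + (-2277 + 4)/4305) = -247 + (-1954 - 2273*1/4305) = -247 + (-1954 - 2273/4305) = -247 - 8414243/4305 = -9477578/4305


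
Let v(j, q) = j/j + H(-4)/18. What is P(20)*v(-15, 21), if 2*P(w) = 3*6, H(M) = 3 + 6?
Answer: 27/2 ≈ 13.500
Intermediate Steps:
H(M) = 9
P(w) = 9 (P(w) = (3*6)/2 = (½)*18 = 9)
v(j, q) = 3/2 (v(j, q) = j/j + 9/18 = 1 + 9*(1/18) = 1 + ½ = 3/2)
P(20)*v(-15, 21) = 9*(3/2) = 27/2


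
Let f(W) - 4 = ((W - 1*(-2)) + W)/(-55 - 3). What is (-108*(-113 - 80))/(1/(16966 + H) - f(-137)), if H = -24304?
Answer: -4435644888/1849205 ≈ -2398.7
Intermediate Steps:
f(W) = 115/29 - W/29 (f(W) = 4 + ((W - 1*(-2)) + W)/(-55 - 3) = 4 + ((W + 2) + W)/(-58) = 4 + ((2 + W) + W)*(-1/58) = 4 + (2 + 2*W)*(-1/58) = 4 + (-1/29 - W/29) = 115/29 - W/29)
(-108*(-113 - 80))/(1/(16966 + H) - f(-137)) = (-108*(-113 - 80))/(1/(16966 - 24304) - (115/29 - 1/29*(-137))) = (-108*(-193))/(1/(-7338) - (115/29 + 137/29)) = 20844/(-1/7338 - 1*252/29) = 20844/(-1/7338 - 252/29) = 20844/(-1849205/212802) = 20844*(-212802/1849205) = -4435644888/1849205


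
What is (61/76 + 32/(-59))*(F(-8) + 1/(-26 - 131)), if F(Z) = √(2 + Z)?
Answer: -1167/703988 + 1167*I*√6/4484 ≈ -0.0016577 + 0.6375*I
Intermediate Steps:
(61/76 + 32/(-59))*(F(-8) + 1/(-26 - 131)) = (61/76 + 32/(-59))*(√(2 - 8) + 1/(-26 - 131)) = (61*(1/76) + 32*(-1/59))*(√(-6) + 1/(-157)) = (61/76 - 32/59)*(I*√6 - 1/157) = 1167*(-1/157 + I*√6)/4484 = -1167/703988 + 1167*I*√6/4484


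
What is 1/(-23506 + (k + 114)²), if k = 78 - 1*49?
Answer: -1/3057 ≈ -0.00032712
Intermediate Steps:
k = 29 (k = 78 - 49 = 29)
1/(-23506 + (k + 114)²) = 1/(-23506 + (29 + 114)²) = 1/(-23506 + 143²) = 1/(-23506 + 20449) = 1/(-3057) = -1/3057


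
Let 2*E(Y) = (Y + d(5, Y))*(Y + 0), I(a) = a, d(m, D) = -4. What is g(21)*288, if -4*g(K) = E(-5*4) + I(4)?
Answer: -17568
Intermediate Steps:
E(Y) = Y*(-4 + Y)/2 (E(Y) = ((Y - 4)*(Y + 0))/2 = ((-4 + Y)*Y)/2 = (Y*(-4 + Y))/2 = Y*(-4 + Y)/2)
g(K) = -61 (g(K) = -((-5*4)*(-4 - 5*4)/2 + 4)/4 = -((½)*(-20)*(-4 - 20) + 4)/4 = -((½)*(-20)*(-24) + 4)/4 = -(240 + 4)/4 = -¼*244 = -61)
g(21)*288 = -61*288 = -17568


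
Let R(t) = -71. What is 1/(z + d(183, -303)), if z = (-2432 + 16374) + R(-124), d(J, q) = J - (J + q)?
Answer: 1/14174 ≈ 7.0552e-5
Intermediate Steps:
d(J, q) = -q (d(J, q) = J + (-J - q) = -q)
z = 13871 (z = (-2432 + 16374) - 71 = 13942 - 71 = 13871)
1/(z + d(183, -303)) = 1/(13871 - 1*(-303)) = 1/(13871 + 303) = 1/14174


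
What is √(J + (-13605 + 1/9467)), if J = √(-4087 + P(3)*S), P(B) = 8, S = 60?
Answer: √(-1219335721378 + 89624089*I*√3607)/9467 ≈ 0.25745 + 116.64*I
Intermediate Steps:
J = I*√3607 (J = √(-4087 + 8*60) = √(-4087 + 480) = √(-3607) = I*√3607 ≈ 60.058*I)
√(J + (-13605 + 1/9467)) = √(I*√3607 + (-13605 + 1/9467)) = √(I*√3607 - 128798534/9467) = √(-128798534/9467 + I*√3607)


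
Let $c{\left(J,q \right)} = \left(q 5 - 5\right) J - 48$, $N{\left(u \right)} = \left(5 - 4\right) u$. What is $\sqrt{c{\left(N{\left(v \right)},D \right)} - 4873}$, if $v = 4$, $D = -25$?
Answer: $i \sqrt{5441} \approx 73.763 i$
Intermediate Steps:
$N{\left(u \right)} = u$ ($N{\left(u \right)} = 1 u = u$)
$c{\left(J,q \right)} = -48 + J \left(-5 + 5 q\right)$ ($c{\left(J,q \right)} = \left(5 q - 5\right) J - 48 = \left(-5 + 5 q\right) J - 48 = J \left(-5 + 5 q\right) - 48 = -48 + J \left(-5 + 5 q\right)$)
$\sqrt{c{\left(N{\left(v \right)},D \right)} - 4873} = \sqrt{\left(-48 - 20 + 5 \cdot 4 \left(-25\right)\right) - 4873} = \sqrt{\left(-48 - 20 - 500\right) - 4873} = \sqrt{-568 - 4873} = \sqrt{-5441} = i \sqrt{5441}$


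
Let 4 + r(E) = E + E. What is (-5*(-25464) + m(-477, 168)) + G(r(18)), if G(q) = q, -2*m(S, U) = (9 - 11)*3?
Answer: 127355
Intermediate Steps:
r(E) = -4 + 2*E (r(E) = -4 + (E + E) = -4 + 2*E)
m(S, U) = 3 (m(S, U) = -(9 - 11)*3/2 = -(-1)*3 = -½*(-6) = 3)
(-5*(-25464) + m(-477, 168)) + G(r(18)) = (-5*(-25464) + 3) + (-4 + 2*18) = (127320 + 3) + (-4 + 36) = 127323 + 32 = 127355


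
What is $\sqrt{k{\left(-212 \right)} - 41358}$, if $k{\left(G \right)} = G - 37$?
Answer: $3 i \sqrt{4623} \approx 203.98 i$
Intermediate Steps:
$k{\left(G \right)} = -37 + G$ ($k{\left(G \right)} = G - 37 = -37 + G$)
$\sqrt{k{\left(-212 \right)} - 41358} = \sqrt{\left(-37 - 212\right) - 41358} = \sqrt{-249 - 41358} = \sqrt{-41607} = 3 i \sqrt{4623}$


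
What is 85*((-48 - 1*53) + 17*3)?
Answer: -4250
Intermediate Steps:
85*((-48 - 1*53) + 17*3) = 85*((-48 - 53) + 51) = 85*(-101 + 51) = 85*(-50) = -4250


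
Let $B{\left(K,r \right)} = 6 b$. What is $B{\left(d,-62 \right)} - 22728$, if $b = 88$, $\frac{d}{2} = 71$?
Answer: $-22200$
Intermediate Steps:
$d = 142$ ($d = 2 \cdot 71 = 142$)
$B{\left(K,r \right)} = 528$ ($B{\left(K,r \right)} = 6 \cdot 88 = 528$)
$B{\left(d,-62 \right)} - 22728 = 528 - 22728 = -22200$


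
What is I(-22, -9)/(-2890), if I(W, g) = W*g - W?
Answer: -22/289 ≈ -0.076125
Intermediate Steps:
I(W, g) = -W + W*g
I(-22, -9)/(-2890) = -22*(-1 - 9)/(-2890) = -22*(-10)*(-1/2890) = 220*(-1/2890) = -22/289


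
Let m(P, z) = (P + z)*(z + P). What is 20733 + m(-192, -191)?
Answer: 167422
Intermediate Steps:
m(P, z) = (P + z)² (m(P, z) = (P + z)*(P + z) = (P + z)²)
20733 + m(-192, -191) = 20733 + (-192 - 191)² = 20733 + (-383)² = 20733 + 146689 = 167422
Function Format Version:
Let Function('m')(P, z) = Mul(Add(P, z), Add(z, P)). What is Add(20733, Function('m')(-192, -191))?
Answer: 167422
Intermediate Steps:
Function('m')(P, z) = Pow(Add(P, z), 2) (Function('m')(P, z) = Mul(Add(P, z), Add(P, z)) = Pow(Add(P, z), 2))
Add(20733, Function('m')(-192, -191)) = Add(20733, Pow(Add(-192, -191), 2)) = Add(20733, Pow(-383, 2)) = Add(20733, 146689) = 167422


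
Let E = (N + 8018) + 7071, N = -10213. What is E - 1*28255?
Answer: -23379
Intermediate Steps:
E = 4876 (E = (-10213 + 8018) + 7071 = -2195 + 7071 = 4876)
E - 1*28255 = 4876 - 1*28255 = 4876 - 28255 = -23379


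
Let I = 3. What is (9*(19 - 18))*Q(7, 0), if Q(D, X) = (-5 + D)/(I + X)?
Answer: 6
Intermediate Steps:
Q(D, X) = (-5 + D)/(3 + X)
(9*(19 - 18))*Q(7, 0) = (9*(19 - 18))*((-5 + 7)/(3 + 0)) = (9*1)*(2/3) = 9*((⅓)*2) = 9*(⅔) = 6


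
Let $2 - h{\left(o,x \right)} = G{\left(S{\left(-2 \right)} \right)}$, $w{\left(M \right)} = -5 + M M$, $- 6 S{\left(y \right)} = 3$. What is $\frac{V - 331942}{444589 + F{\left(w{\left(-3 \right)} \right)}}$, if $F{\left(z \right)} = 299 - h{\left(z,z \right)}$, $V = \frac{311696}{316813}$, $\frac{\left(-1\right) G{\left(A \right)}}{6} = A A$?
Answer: $- \frac{30046636900}{40270055171} \approx -0.74613$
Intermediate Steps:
$S{\left(y \right)} = - \frac{1}{2}$ ($S{\left(y \right)} = \left(- \frac{1}{6}\right) 3 = - \frac{1}{2}$)
$w{\left(M \right)} = -5 + M^{2}$
$G{\left(A \right)} = - 6 A^{2}$ ($G{\left(A \right)} = - 6 A A = - 6 A^{2}$)
$h{\left(o,x \right)} = \frac{7}{2}$ ($h{\left(o,x \right)} = 2 - - 6 \left(- \frac{1}{2}\right)^{2} = 2 - \left(-6\right) \frac{1}{4} = 2 - - \frac{3}{2} = 2 + \frac{3}{2} = \frac{7}{2}$)
$V = \frac{44528}{45259}$ ($V = 311696 \cdot \frac{1}{316813} = \frac{44528}{45259} \approx 0.98385$)
$F{\left(z \right)} = \frac{591}{2}$ ($F{\left(z \right)} = 299 - \frac{7}{2} = \frac{591}{2}$)
$\frac{V - 331942}{444589 + F{\left(w{\left(-3 \right)} \right)}} = \frac{\frac{44528}{45259} - 331942}{444589 + \frac{591}{2}} = - \frac{15023318450}{45259 \cdot \frac{889769}{2}} = \left(- \frac{15023318450}{45259}\right) \frac{2}{889769} = - \frac{30046636900}{40270055171}$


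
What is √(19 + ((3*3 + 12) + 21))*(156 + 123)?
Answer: 279*√61 ≈ 2179.1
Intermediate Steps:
√(19 + ((3*3 + 12) + 21))*(156 + 123) = √(19 + ((9 + 12) + 21))*279 = √(19 + (21 + 21))*279 = √(19 + 42)*279 = √61*279 = 279*√61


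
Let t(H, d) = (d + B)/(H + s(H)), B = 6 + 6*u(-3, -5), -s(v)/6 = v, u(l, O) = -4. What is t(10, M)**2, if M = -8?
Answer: 169/625 ≈ 0.27040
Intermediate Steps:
s(v) = -6*v
B = -18 (B = 6 + 6*(-4) = 6 - 24 = -18)
t(H, d) = -(-18 + d)/(5*H) (t(H, d) = (d - 18)/(H - 6*H) = (-18 + d)/((-5*H)) = (-18 + d)*(-1/(5*H)) = -(-18 + d)/(5*H))
t(10, M)**2 = ((1/5)*(18 - 1*(-8))/10)**2 = ((1/5)*(1/10)*(18 + 8))**2 = ((1/5)*(1/10)*26)**2 = (13/25)**2 = 169/625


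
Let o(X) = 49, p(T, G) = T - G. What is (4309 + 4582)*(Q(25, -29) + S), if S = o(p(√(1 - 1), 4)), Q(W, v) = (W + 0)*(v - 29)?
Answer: -12456291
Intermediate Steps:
Q(W, v) = W*(-29 + v)
S = 49
(4309 + 4582)*(Q(25, -29) + S) = (4309 + 4582)*(25*(-29 - 29) + 49) = 8891*(25*(-58) + 49) = 8891*(-1450 + 49) = 8891*(-1401) = -12456291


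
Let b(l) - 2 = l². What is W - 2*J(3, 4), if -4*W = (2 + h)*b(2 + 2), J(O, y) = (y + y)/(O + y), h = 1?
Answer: -221/14 ≈ -15.786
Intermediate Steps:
J(O, y) = 2*y/(O + y) (J(O, y) = (2*y)/(O + y) = 2*y/(O + y))
b(l) = 2 + l²
W = -27/2 (W = -(2 + 1)*(2 + (2 + 2)²)/4 = -3*(2 + 4²)/4 = -3*(2 + 16)/4 = -3*18/4 = -¼*54 = -27/2 ≈ -13.500)
W - 2*J(3, 4) = -27/2 - 4*4/(3 + 4) = -27/2 - 4*4/7 = -27/2 - 2*8/7 = -27/2 - 16/7 = -221/14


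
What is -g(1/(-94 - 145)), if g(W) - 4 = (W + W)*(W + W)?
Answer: -228488/57121 ≈ -4.0001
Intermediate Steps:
g(W) = 4 + 4*W² (g(W) = 4 + (W + W)*(W + W) = 4 + (2*W)*(2*W) = 4 + 4*W²)
-g(1/(-94 - 145)) = -(4 + 4*(1/(-94 - 145))²) = -(4 + 4*(1/(-239))²) = -(4 + 4*(-1/239)²) = -(4 + 4*(1/57121)) = -(4 + 4/57121) = -1*228488/57121 = -228488/57121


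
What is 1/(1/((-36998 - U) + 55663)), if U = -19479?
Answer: 38144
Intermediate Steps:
1/(1/((-36998 - U) + 55663)) = 1/(1/((-36998 - 1*(-19479)) + 55663)) = 1/(1/((-36998 + 19479) + 55663)) = 1/(1/(-17519 + 55663)) = 1/(1/38144) = 38144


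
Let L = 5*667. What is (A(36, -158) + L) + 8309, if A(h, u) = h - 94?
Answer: 11586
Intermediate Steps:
L = 3335
A(h, u) = -94 + h
(A(36, -158) + L) + 8309 = ((-94 + 36) + 3335) + 8309 = (-58 + 3335) + 8309 = 3277 + 8309 = 11586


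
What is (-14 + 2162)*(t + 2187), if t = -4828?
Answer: -5672868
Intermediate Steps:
(-14 + 2162)*(t + 2187) = (-14 + 2162)*(-4828 + 2187) = 2148*(-2641) = -5672868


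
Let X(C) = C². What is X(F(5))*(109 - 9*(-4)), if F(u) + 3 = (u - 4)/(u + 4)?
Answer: 98020/81 ≈ 1210.1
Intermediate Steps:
F(u) = -3 + (-4 + u)/(4 + u) (F(u) = -3 + (u - 4)/(u + 4) = -3 + (-4 + u)/(4 + u))
X(F(5))*(109 - 9*(-4)) = (2*(-8 - 1*5)/(4 + 5))²*(109 - 9*(-4)) = (2*(-8 - 5)/9)²*(109 + 36) = (2*(⅑)*(-13))²*145 = (-26/9)²*145 = (676/81)*145 = 98020/81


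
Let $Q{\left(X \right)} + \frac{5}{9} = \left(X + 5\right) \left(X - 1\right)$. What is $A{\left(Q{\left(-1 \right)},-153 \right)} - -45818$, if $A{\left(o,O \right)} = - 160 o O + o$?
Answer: $- \frac{1472675}{9} \approx -1.6363 \cdot 10^{5}$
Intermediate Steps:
$Q{\left(X \right)} = - \frac{5}{9} + \left(-1 + X\right) \left(5 + X\right)$ ($Q{\left(X \right)} = - \frac{5}{9} + \left(X + 5\right) \left(X - 1\right) = - \frac{5}{9} + \left(5 + X\right) \left(-1 + X\right) = - \frac{5}{9} + \left(-1 + X\right) \left(5 + X\right)$)
$A{\left(o,O \right)} = o - 160 O o$ ($A{\left(o,O \right)} = - 160 O o + o = o - 160 O o$)
$A{\left(Q{\left(-1 \right)},-153 \right)} - -45818 = \left(- \frac{50}{9} + \left(-1\right)^{2} + 4 \left(-1\right)\right) \left(1 - -24480\right) - -45818 = \left(- \frac{50}{9} + 1 - 4\right) \left(1 + 24480\right) + 45818 = \left(- \frac{77}{9}\right) 24481 + 45818 = - \frac{1885037}{9} + 45818 = - \frac{1472675}{9}$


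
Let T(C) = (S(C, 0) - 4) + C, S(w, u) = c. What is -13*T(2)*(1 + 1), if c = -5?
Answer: 182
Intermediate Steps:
S(w, u) = -5
T(C) = -9 + C (T(C) = (-5 - 4) + C = -9 + C)
-13*T(2)*(1 + 1) = -13*(-9 + 2)*(1 + 1) = -(-91)*2 = -13*(-14) = 182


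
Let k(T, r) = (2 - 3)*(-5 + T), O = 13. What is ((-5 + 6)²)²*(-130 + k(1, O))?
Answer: -126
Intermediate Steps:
k(T, r) = 5 - T (k(T, r) = -(-5 + T) = 5 - T)
((-5 + 6)²)²*(-130 + k(1, O)) = ((-5 + 6)²)²*(-130 + (5 - 1*1)) = (1²)²*(-130 + (5 - 1)) = 1²*(-130 + 4) = 1*(-126) = -126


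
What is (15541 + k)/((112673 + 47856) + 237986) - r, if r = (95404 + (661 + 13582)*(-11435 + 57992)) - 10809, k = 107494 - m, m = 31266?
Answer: -264293532328421/398515 ≈ -6.6320e+8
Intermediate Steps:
k = 76228 (k = 107494 - 1*31266 = 107494 - 31266 = 76228)
r = 663195946 (r = (95404 + 14243*46557) - 10809 = (95404 + 663111351) - 10809 = 663206755 - 10809 = 663195946)
(15541 + k)/((112673 + 47856) + 237986) - r = (15541 + 76228)/((112673 + 47856) + 237986) - 1*663195946 = 91769/(160529 + 237986) - 663195946 = 91769/398515 - 663195946 = -264293532328421/398515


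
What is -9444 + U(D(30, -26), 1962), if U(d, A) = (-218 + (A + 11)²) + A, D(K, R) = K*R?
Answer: 3885029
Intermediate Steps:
U(d, A) = -218 + A + (11 + A)² (U(d, A) = (-218 + (11 + A)²) + A = -218 + A + (11 + A)²)
-9444 + U(D(30, -26), 1962) = -9444 + (-218 + 1962 + (11 + 1962)²) = -9444 + (-218 + 1962 + 1973²) = -9444 + (-218 + 1962 + 3892729) = -9444 + 3894473 = 3885029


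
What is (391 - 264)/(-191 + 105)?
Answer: -127/86 ≈ -1.4767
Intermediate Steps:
(391 - 264)/(-191 + 105) = 127/(-86) = 127*(-1/86) = -127/86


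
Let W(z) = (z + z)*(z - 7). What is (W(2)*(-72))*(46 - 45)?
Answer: 1440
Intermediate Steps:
W(z) = 2*z*(-7 + z) (W(z) = (2*z)*(-7 + z) = 2*z*(-7 + z))
(W(2)*(-72))*(46 - 45) = ((2*2*(-7 + 2))*(-72))*(46 - 45) = ((2*2*(-5))*(-72))*1 = -20*(-72)*1 = 1440*1 = 1440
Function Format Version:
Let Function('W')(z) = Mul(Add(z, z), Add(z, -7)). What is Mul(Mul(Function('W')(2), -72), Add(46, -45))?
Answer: 1440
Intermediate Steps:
Function('W')(z) = Mul(2, z, Add(-7, z)) (Function('W')(z) = Mul(Mul(2, z), Add(-7, z)) = Mul(2, z, Add(-7, z)))
Mul(Mul(Function('W')(2), -72), Add(46, -45)) = Mul(Mul(Mul(2, 2, Add(-7, 2)), -72), Add(46, -45)) = Mul(Mul(Mul(2, 2, -5), -72), 1) = Mul(Mul(-20, -72), 1) = Mul(1440, 1) = 1440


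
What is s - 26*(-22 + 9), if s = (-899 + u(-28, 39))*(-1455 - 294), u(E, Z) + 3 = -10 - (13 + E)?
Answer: 1569191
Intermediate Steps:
u(E, Z) = -26 - E (u(E, Z) = -3 + (-10 - (13 + E)) = -3 + (-10 + (-13 - E)) = -3 + (-23 - E) = -26 - E)
s = 1568853 (s = (-899 + (-26 - 1*(-28)))*(-1455 - 294) = (-899 + (-26 + 28))*(-1749) = (-899 + 2)*(-1749) = -897*(-1749) = 1568853)
s - 26*(-22 + 9) = 1568853 - 26*(-22 + 9) = 1568853 - 26*(-13) = 1568853 + 338 = 1569191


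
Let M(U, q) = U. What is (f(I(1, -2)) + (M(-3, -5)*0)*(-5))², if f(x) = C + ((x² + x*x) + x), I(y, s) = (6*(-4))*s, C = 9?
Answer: 21762225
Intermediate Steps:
I(y, s) = -24*s
f(x) = 9 + x + 2*x² (f(x) = 9 + ((x² + x*x) + x) = 9 + ((x² + x²) + x) = 9 + (2*x² + x) = 9 + (x + 2*x²) = 9 + x + 2*x²)
(f(I(1, -2)) + (M(-3, -5)*0)*(-5))² = ((9 - 24*(-2) + 2*(-24*(-2))²) - 3*0*(-5))² = ((9 + 48 + 2*48²) + 0*(-5))² = ((9 + 48 + 2*2304) + 0)² = ((9 + 48 + 4608) + 0)² = (4665 + 0)² = 4665² = 21762225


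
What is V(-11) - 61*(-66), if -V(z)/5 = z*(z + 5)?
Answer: 3696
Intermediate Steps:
V(z) = -5*z*(5 + z) (V(z) = -5*z*(z + 5) = -5*z*(5 + z))
V(-11) - 61*(-66) = -5*(-11)*(5 - 11) - 61*(-66) = -5*(-11)*(-6) + 4026 = -330 + 4026 = 3696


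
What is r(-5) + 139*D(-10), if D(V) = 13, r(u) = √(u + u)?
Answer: 1807 + I*√10 ≈ 1807.0 + 3.1623*I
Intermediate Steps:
r(u) = √2*√u (r(u) = √(2*u) = √2*√u)
r(-5) + 139*D(-10) = √2*√(-5) + 139*13 = √2*(I*√5) + 1807 = I*√10 + 1807 = 1807 + I*√10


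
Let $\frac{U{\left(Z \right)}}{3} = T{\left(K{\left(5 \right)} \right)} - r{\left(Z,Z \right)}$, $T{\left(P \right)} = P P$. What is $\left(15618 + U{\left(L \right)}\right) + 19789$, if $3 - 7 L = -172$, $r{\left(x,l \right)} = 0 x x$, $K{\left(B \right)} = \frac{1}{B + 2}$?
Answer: $\frac{1734946}{49} \approx 35407.0$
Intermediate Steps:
$K{\left(B \right)} = \frac{1}{2 + B}$
$T{\left(P \right)} = P^{2}$
$r{\left(x,l \right)} = 0$ ($r{\left(x,l \right)} = 0 x = 0$)
$L = 25$ ($L = \frac{3}{7} - - \frac{172}{7} = \frac{3}{7} + \frac{172}{7} = 25$)
$U{\left(Z \right)} = \frac{3}{49}$ ($U{\left(Z \right)} = 3 \left(\left(\frac{1}{2 + 5}\right)^{2} - 0\right) = 3 \left(\left(\frac{1}{7}\right)^{2} + 0\right) = 3 \left(\frac{1}{49} + 0\right) = 3 \cdot \frac{1}{49} = \frac{3}{49}$)
$\left(15618 + U{\left(L \right)}\right) + 19789 = \left(15618 + \frac{3}{49}\right) + 19789 = \frac{765285}{49} + 19789 = \frac{1734946}{49}$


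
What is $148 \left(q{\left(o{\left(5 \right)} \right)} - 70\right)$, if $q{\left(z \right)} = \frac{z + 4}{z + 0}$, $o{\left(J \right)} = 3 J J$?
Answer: $- \frac{765308}{75} \approx -10204.0$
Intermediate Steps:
$o{\left(J \right)} = 3 J^{2}$
$q{\left(z \right)} = \frac{4 + z}{z}$
$148 \left(q{\left(o{\left(5 \right)} \right)} - 70\right) = 148 \left(\frac{4 + 3 \cdot 5^{2}}{3 \cdot 5^{2}} - 70\right) = 148 \left(\frac{4 + 3 \cdot 25}{3 \cdot 25} - 70\right) = 148 \left(\frac{4 + 75}{75} - 70\right) = 148 \left(\frac{1}{75} \cdot 79 - 70\right) = 148 \left(\frac{79}{75} - 70\right) = 148 \left(- \frac{5171}{75}\right) = - \frac{765308}{75}$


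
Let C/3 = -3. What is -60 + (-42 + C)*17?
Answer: -927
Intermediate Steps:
C = -9 (C = 3*(-3) = -9)
-60 + (-42 + C)*17 = -60 + (-42 - 9)*17 = -60 - 51*17 = -60 - 867 = -927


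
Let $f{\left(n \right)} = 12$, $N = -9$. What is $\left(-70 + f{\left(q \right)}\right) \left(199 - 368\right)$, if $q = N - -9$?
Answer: $9802$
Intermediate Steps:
$q = 0$ ($q = -9 - -9 = -9 + 9 = 0$)
$\left(-70 + f{\left(q \right)}\right) \left(199 - 368\right) = \left(-70 + 12\right) \left(199 - 368\right) = \left(-58\right) \left(-169\right) = 9802$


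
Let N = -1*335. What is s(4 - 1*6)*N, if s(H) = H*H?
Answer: -1340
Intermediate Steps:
s(H) = H²
N = -335
s(4 - 1*6)*N = (4 - 1*6)²*(-335) = (4 - 6)²*(-335) = (-2)²*(-335) = 4*(-335) = -1340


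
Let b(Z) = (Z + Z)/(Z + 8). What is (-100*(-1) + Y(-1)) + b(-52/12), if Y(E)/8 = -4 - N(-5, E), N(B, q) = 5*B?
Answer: 2922/11 ≈ 265.64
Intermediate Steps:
Y(E) = 168 (Y(E) = 8*(-4 - 5*(-5)) = 8*(-4 - 1*(-25)) = 8*(-4 + 25) = 8*21 = 168)
b(Z) = 2*Z/(8 + Z) (b(Z) = (2*Z)/(8 + Z) = 2*Z/(8 + Z))
(-100*(-1) + Y(-1)) + b(-52/12) = (-100*(-1) + 168) + 2*(-52/12)/(8 - 52/12) = (100 + 168) + 2*(-52*1/12)/(8 - 52*1/12) = 268 + 2*(-13/3)/(8 - 13/3) = 268 + 2*(-13/3)/(11/3) = 268 + 2*(-13/3)*(3/11) = 268 - 26/11 = 2922/11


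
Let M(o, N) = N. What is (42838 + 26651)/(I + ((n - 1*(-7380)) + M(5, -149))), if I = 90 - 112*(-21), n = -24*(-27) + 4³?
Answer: 69489/10385 ≈ 6.6913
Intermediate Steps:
n = 712 (n = 648 + 64 = 712)
I = 2442 (I = 90 + 2352 = 2442)
(42838 + 26651)/(I + ((n - 1*(-7380)) + M(5, -149))) = (42838 + 26651)/(2442 + ((712 - 1*(-7380)) - 149)) = 69489/(2442 + ((712 + 7380) - 149)) = 69489/(2442 + (8092 - 149)) = 69489/(2442 + 7943) = 69489/10385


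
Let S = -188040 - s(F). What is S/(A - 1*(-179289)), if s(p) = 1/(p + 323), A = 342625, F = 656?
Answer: -184091161/510953806 ≈ -0.36029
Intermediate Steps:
s(p) = 1/(323 + p)
S = -184091161/979 (S = -188040 - 1/(323 + 656) = -188040 - 1/979 = -184091161/979 ≈ -1.8804e+5)
S/(A - 1*(-179289)) = -184091161/(979*(342625 - 1*(-179289))) = -184091161/(979*(342625 + 179289)) = -184091161/979/521914 = -184091161/979*1/521914 = -184091161/510953806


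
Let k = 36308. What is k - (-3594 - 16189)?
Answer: 56091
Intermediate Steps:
k - (-3594 - 16189) = 36308 - (-3594 - 16189) = 36308 - 1*(-19783) = 36308 + 19783 = 56091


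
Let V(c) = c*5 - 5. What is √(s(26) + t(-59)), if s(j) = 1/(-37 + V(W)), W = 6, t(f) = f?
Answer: I*√2127/6 ≈ 7.6866*I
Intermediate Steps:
V(c) = -5 + 5*c (V(c) = 5*c - 5 = -5 + 5*c)
s(j) = -1/12 (s(j) = 1/(-37 + (-5 + 5*6)) = 1/(-37 + (-5 + 30)) = 1/(-37 + 25) = 1/(-12) = -1/12)
√(s(26) + t(-59)) = √(-1/12 - 59) = √(-709/12) = I*√2127/6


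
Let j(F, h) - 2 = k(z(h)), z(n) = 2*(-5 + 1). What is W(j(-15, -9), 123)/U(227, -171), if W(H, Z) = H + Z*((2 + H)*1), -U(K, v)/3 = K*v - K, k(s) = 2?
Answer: 371/58566 ≈ 0.0063347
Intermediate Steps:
z(n) = -8 (z(n) = 2*(-4) = -8)
j(F, h) = 4 (j(F, h) = 2 + 2 = 4)
U(K, v) = 3*K - 3*K*v (U(K, v) = -3*(K*v - K) = -3*(-K + K*v) = 3*K - 3*K*v)
W(H, Z) = H + Z*(2 + H)
W(j(-15, -9), 123)/U(227, -171) = (4 + 2*123 + 4*123)/((3*227*(1 - 1*(-171)))) = (4 + 246 + 492)/((3*227*(1 + 171))) = 742/((3*227*172)) = 742/117132 = 742*(1/117132) = 371/58566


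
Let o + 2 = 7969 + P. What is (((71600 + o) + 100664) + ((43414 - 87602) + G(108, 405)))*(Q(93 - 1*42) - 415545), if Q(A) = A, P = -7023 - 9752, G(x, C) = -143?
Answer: -49495722750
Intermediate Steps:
P = -16775
o = -8808 (o = -2 + (7969 - 16775) = -2 - 8806 = -8808)
(((71600 + o) + 100664) + ((43414 - 87602) + G(108, 405)))*(Q(93 - 1*42) - 415545) = (((71600 - 8808) + 100664) + ((43414 - 87602) - 143))*((93 - 1*42) - 415545) = ((62792 + 100664) + (-44188 - 143))*((93 - 42) - 415545) = (163456 - 44331)*(51 - 415545) = 119125*(-415494) = -49495722750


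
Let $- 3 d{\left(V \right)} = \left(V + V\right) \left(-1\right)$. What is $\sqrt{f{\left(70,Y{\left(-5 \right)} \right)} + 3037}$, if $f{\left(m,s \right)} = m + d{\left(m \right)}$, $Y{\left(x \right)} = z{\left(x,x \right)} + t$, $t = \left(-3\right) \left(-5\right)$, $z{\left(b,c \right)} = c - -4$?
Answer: $\frac{\sqrt{28383}}{3} \approx 56.158$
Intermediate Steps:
$z{\left(b,c \right)} = 4 + c$ ($z{\left(b,c \right)} = c + 4 = 4 + c$)
$t = 15$
$Y{\left(x \right)} = 19 + x$ ($Y{\left(x \right)} = \left(4 + x\right) + 15 = 19 + x$)
$d{\left(V \right)} = \frac{2 V}{3}$ ($d{\left(V \right)} = - \frac{\left(V + V\right) \left(-1\right)}{3} = - \frac{2 V \left(-1\right)}{3} = - \frac{\left(-2\right) V}{3} = \frac{2 V}{3}$)
$f{\left(m,s \right)} = \frac{5 m}{3}$ ($f{\left(m,s \right)} = m + \frac{2 m}{3} = \frac{5 m}{3}$)
$\sqrt{f{\left(70,Y{\left(-5 \right)} \right)} + 3037} = \sqrt{\frac{5}{3} \cdot 70 + 3037} = \sqrt{\frac{350}{3} + 3037} = \sqrt{\frac{9461}{3}} = \frac{\sqrt{28383}}{3}$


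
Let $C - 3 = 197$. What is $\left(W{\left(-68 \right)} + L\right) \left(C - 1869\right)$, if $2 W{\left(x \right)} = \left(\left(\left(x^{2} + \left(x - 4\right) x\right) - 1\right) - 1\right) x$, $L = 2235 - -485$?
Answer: $535568748$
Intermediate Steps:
$C = 200$ ($C = 3 + 197 = 200$)
$L = 2720$ ($L = 2235 + 485 = 2720$)
$W{\left(x \right)} = \frac{x \left(-2 + x^{2} + x \left(-4 + x\right)\right)}{2}$ ($W{\left(x \right)} = \frac{\left(\left(\left(x^{2} + \left(x - 4\right) x\right) - 1\right) - 1\right) x}{2} = \frac{\left(\left(\left(x^{2} + \left(-4 + x\right) x\right) - 1\right) - 1\right) x}{2} = \frac{\left(\left(\left(x^{2} + x \left(-4 + x\right)\right) - 1\right) - 1\right) x}{2} = \frac{\left(\left(-1 + x^{2} + x \left(-4 + x\right)\right) - 1\right) x}{2} = \frac{\left(-2 + x^{2} + x \left(-4 + x\right)\right) x}{2} = \frac{x \left(-2 + x^{2} + x \left(-4 + x\right)\right)}{2}$)
$\left(W{\left(-68 \right)} + L\right) \left(C - 1869\right) = \left(- 68 \left(-1 + \left(-68\right)^{2} - -136\right) + 2720\right) \left(200 - 1869\right) = \left(- 68 \left(-1 + 4624 + 136\right) + 2720\right) \left(-1669\right) = \left(\left(-68\right) 4759 + 2720\right) \left(-1669\right) = \left(-323612 + 2720\right) \left(-1669\right) = \left(-320892\right) \left(-1669\right) = 535568748$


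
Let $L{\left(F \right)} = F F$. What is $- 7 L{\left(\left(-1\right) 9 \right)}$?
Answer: $-567$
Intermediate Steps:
$L{\left(F \right)} = F^{2}$
$- 7 L{\left(\left(-1\right) 9 \right)} = - 7 \left(\left(-1\right) 9\right)^{2} = - 7 \left(-9\right)^{2} = \left(-7\right) 81 = -567$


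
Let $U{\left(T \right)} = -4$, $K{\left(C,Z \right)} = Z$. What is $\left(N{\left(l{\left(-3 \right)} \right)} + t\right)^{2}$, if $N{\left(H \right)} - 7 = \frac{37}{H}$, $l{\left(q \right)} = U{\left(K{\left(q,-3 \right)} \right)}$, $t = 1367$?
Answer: $\frac{29800681}{16} \approx 1.8625 \cdot 10^{6}$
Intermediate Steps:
$l{\left(q \right)} = -4$
$N{\left(H \right)} = 7 + \frac{37}{H}$
$\left(N{\left(l{\left(-3 \right)} \right)} + t\right)^{2} = \left(\left(7 + \frac{37}{-4}\right) + 1367\right)^{2} = \left(\left(7 + 37 \left(- \frac{1}{4}\right)\right) + 1367\right)^{2} = \left(\left(7 - \frac{37}{4}\right) + 1367\right)^{2} = \left(- \frac{9}{4} + 1367\right)^{2} = \left(\frac{5459}{4}\right)^{2} = \frac{29800681}{16}$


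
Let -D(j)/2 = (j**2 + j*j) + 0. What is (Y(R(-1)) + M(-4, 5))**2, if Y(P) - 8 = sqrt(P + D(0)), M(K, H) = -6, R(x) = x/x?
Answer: 9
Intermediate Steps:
R(x) = 1
D(j) = -4*j**2 (D(j) = -2*((j**2 + j*j) + 0) = -2*((j**2 + j**2) + 0) = -2*(2*j**2 + 0) = -4*j**2)
Y(P) = 8 + sqrt(P) (Y(P) = 8 + sqrt(P - 4*0**2) = 8 + sqrt(P - 4*0) = 8 + sqrt(P + 0) = 8 + sqrt(P))
(Y(R(-1)) + M(-4, 5))**2 = ((8 + sqrt(1)) - 6)**2 = ((8 + 1) - 6)**2 = (9 - 6)**2 = 3**2 = 9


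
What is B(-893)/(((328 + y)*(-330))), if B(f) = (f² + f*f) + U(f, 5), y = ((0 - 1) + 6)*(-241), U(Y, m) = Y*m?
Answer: 1590433/289410 ≈ 5.4954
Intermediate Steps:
y = -1205 (y = (-1 + 6)*(-241) = 5*(-241) = -1205)
B(f) = 2*f² + 5*f (B(f) = (f² + f*f) + f*5 = (f² + f²) + 5*f = 2*f² + 5*f)
B(-893)/(((328 + y)*(-330))) = (-893*(5 + 2*(-893)))/(((328 - 1205)*(-330))) = (-893*(5 - 1786))/((-877*(-330))) = -893*(-1781)/289410 = 1590433*(1/289410) = 1590433/289410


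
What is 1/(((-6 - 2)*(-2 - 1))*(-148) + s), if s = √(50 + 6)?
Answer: -444/1577081 - √14/6308324 ≈ -0.00028213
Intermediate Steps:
s = 2*√14 (s = √56 = 2*√14 ≈ 7.4833)
1/(((-6 - 2)*(-2 - 1))*(-148) + s) = 1/(((-6 - 2)*(-2 - 1))*(-148) + 2*√14) = 1/(-8*(-3)*(-148) + 2*√14) = 1/(24*(-148) + 2*√14) = 1/(-3552 + 2*√14)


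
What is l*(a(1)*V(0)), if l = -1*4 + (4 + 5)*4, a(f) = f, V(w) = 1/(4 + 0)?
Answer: 8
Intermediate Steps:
V(w) = ¼ (V(w) = 1/4 = ¼)
l = 32 (l = -4 + 9*4 = -4 + 36 = 32)
l*(a(1)*V(0)) = 32*(1*(¼)) = 32*(¼) = 8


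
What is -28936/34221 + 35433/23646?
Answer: 176110679/269729922 ≈ 0.65292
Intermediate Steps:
-28936/34221 + 35433/23646 = -28936*1/34221 + 35433*(1/23646) = -28936/34221 + 11811/7882 = 176110679/269729922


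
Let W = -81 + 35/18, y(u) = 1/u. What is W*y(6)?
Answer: -1423/108 ≈ -13.176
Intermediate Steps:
W = -1423/18 (W = -81 + 35*(1/18) = -81 + 35/18 = -1423/18 ≈ -79.056)
W*y(6) = -1423/18/6 = -1423/18*1/6 = -1423/108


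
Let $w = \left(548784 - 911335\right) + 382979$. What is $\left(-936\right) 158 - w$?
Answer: $-168316$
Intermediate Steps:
$w = 20428$ ($w = -362551 + 382979 = 20428$)
$\left(-936\right) 158 - w = \left(-936\right) 158 - 20428 = -147888 - 20428 = -168316$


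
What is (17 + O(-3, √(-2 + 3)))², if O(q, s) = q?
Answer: 196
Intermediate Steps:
(17 + O(-3, √(-2 + 3)))² = (17 - 3)² = 14² = 196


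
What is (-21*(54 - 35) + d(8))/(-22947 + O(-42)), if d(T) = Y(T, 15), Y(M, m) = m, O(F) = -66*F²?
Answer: 128/46457 ≈ 0.0027552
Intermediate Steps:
d(T) = 15
(-21*(54 - 35) + d(8))/(-22947 + O(-42)) = (-21*(54 - 35) + 15)/(-22947 - 66*(-42)²) = (-21*19 + 15)/(-22947 - 66*1764) = (-399 + 15)/(-22947 - 116424) = -384/(-139371) = -384*(-1/139371) = 128/46457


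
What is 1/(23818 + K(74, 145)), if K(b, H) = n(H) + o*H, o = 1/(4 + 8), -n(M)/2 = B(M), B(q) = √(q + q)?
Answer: 3431532/81773526481 + 288*√290/81773526481 ≈ 4.2024e-5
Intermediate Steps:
B(q) = √2*√q (B(q) = √(2*q) = √2*√q)
n(M) = -2*√2*√M
o = 1/12 ≈ 0.083333
K(b, H) = H/12 - 2*√2*√H (K(b, H) = -2*√2*√H + H/12 = H/12 - 2*√2*√H)
1/(23818 + K(74, 145)) = 1/(23818 + ((1/12)*145 - 2*√2*√145)) = 1/(23818 + (145/12 - 2*√290)) = 1/(285961/12 - 2*√290)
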